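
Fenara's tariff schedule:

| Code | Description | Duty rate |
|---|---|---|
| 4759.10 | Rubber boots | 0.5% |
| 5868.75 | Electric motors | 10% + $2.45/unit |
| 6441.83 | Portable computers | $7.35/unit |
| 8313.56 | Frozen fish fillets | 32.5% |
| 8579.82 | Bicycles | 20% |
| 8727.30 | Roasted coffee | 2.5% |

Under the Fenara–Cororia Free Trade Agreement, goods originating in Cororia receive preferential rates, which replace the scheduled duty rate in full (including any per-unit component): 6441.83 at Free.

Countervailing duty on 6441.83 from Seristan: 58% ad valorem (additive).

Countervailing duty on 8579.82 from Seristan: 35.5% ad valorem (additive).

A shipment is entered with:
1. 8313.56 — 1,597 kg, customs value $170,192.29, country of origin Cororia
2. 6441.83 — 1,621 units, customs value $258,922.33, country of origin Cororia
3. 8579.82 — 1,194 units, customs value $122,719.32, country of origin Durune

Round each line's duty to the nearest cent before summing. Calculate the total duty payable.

$79,856.35

Line 1 (8313.56, Cororia, 1,597 kg, $170,192.29):
Base rate for 8313.56 is 32.5%.
Origin Cororia is the FTA partner but 8313.56 is not on the preference list; base rate stands.
Duty = $170,192.29 × 32.5% = $55,312.49.
Line 2 (6441.83, Cororia, 1,621 units, $258,922.33):
Base rate for 6441.83 is $7.35/unit.
Origin Cororia qualifies under the Fenara–Cororia agreement and 6441.83 is covered: preferential rate Free applies instead.
The additional-duty order on 6441.83 targets Seristan, not Cororia; it does not apply.
Duty = $258,922.33 × 0% = $0.00.
Line 3 (8579.82, Durune, 1,194 units, $122,719.32):
Base rate for 8579.82 is 20%.
The additional-duty order on 8579.82 targets Seristan, not Durune; it does not apply.
Duty = $122,719.32 × 20% = $24,543.86.
Total = $55,312.49 + $0.00 + $24,543.86 = $79,856.35.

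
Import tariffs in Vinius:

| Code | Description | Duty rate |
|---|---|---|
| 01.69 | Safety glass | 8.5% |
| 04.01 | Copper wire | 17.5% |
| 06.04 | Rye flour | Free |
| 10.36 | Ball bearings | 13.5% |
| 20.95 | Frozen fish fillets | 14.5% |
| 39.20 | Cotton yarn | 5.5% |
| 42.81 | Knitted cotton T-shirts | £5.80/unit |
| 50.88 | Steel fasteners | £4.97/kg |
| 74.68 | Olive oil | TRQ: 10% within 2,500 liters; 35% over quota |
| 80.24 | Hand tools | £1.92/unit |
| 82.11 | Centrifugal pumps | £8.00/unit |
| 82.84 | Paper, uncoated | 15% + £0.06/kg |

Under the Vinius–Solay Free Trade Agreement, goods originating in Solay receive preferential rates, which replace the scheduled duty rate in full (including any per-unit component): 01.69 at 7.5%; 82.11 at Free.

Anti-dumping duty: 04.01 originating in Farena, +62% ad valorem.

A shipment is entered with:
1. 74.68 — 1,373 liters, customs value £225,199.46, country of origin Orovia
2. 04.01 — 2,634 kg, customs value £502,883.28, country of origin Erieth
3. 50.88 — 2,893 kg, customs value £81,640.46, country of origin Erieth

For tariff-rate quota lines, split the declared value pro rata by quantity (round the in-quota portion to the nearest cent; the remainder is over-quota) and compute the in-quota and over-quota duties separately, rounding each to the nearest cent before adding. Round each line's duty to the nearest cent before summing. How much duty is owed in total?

Line 1 (74.68, Orovia, 1,373 liters, £225,199.46):
Code 74.68 is under a tariff-rate quota (threshold 2,500 liters). Quantity 1,373 liters is within the quota, so the in-quota rate 10% applies to the full value.
Duty = £225,199.46 × 10% = £22,519.95.
Line 2 (04.01, Erieth, 2,634 kg, £502,883.28):
Base rate for 04.01 is 17.5%.
The additional-duty order on 04.01 targets Farena, not Erieth; it does not apply.
Duty = £502,883.28 × 17.5% = £88,004.57.
Line 3 (50.88, Erieth, 2,893 kg, £81,640.46):
Base rate for 50.88 is £4.97/kg.
Duty = 2,893 × £4.97 = £14,378.21.
Total = £22,519.95 + £88,004.57 + £14,378.21 = £124,902.73.

£124,902.73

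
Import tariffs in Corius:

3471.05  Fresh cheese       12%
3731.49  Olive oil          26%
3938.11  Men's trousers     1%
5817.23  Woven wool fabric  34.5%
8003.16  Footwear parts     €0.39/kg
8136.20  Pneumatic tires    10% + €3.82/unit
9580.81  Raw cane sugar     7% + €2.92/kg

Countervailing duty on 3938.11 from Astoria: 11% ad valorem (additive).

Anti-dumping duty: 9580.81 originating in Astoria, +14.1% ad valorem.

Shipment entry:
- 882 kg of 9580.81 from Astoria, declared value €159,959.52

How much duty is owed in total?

Line 1 (9580.81, Astoria, 882 kg, €159,959.52):
Base rate for 9580.81 is 7% + €2.92/kg.
Additional duty on 9580.81 from Astoria: +14.1%. Applied ad valorem rate: 7% + 14.1% = 21.1%.
Duty = €159,959.52 × 21.1% + 882 × €2.92 = €36,326.90.

€36,326.90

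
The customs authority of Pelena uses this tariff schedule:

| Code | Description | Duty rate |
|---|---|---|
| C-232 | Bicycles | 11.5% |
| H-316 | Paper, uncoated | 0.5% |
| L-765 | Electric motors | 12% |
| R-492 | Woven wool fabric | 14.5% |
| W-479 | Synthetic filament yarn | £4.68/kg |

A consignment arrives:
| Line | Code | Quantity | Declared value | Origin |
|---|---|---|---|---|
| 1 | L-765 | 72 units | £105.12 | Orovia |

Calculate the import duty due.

£12.61

Line 1 (L-765, Orovia, 72 units, £105.12):
Base rate for L-765 is 12%.
Duty = £105.12 × 12% = £12.61.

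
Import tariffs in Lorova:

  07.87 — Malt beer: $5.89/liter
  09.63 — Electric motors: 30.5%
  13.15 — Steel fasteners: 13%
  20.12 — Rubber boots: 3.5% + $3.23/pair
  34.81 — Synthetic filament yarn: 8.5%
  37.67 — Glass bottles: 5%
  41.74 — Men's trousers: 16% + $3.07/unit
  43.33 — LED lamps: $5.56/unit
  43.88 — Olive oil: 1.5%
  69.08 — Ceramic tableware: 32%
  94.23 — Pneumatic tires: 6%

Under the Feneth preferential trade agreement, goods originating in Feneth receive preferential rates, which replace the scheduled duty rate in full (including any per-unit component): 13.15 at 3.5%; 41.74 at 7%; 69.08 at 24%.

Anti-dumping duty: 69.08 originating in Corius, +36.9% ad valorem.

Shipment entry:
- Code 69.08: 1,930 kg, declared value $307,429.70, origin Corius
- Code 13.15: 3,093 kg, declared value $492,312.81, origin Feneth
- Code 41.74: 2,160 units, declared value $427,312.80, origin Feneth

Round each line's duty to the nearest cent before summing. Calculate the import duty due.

$258,961.91

Line 1 (69.08, Corius, 1,930 kg, $307,429.70):
Base rate for 69.08 is 32%.
69.08 has an FTA preferential rate, but origin Corius is not Feneth; base rate stands.
Additional duty on 69.08 from Corius: +36.9%. Applied ad valorem rate: 32% + 36.9% = 68.9%.
Duty = $307,429.70 × 68.9% = $211,819.06.
Line 2 (13.15, Feneth, 3,093 kg, $492,312.81):
Base rate for 13.15 is 13%.
Origin Feneth qualifies under the Lorova–Feneth agreement and 13.15 is covered: preferential rate 3.5% applies instead.
Duty = $492,312.81 × 3.5% = $17,230.95.
Line 3 (41.74, Feneth, 2,160 units, $427,312.80):
Base rate for 41.74 is 16% + $3.07/unit.
Origin Feneth qualifies under the Lorova–Feneth agreement and 41.74 is covered: preferential rate 7% applies instead.
Duty = $427,312.80 × 7% = $29,911.90.
Total = $211,819.06 + $17,230.95 + $29,911.90 = $258,961.91.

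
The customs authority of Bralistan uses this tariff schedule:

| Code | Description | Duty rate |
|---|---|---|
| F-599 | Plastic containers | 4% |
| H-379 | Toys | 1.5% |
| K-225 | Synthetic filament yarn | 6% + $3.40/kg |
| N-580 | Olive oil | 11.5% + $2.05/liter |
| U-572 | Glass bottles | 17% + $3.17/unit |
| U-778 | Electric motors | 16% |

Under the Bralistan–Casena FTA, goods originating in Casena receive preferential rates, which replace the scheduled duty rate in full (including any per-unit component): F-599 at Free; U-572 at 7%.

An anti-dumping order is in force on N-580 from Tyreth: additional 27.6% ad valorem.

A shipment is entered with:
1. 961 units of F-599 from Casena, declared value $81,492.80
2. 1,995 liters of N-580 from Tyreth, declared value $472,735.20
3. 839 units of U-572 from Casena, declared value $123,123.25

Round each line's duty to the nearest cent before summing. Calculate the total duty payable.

$197,547.84

Line 1 (F-599, Casena, 961 units, $81,492.80):
Base rate for F-599 is 4%.
Origin Casena qualifies under the Bralistan–Casena agreement and F-599 is covered: preferential rate Free applies instead.
Duty = $81,492.80 × 0% = $0.00.
Line 2 (N-580, Tyreth, 1,995 liters, $472,735.20):
Base rate for N-580 is 11.5% + $2.05/liter.
Additional duty on N-580 from Tyreth: +27.6%. Applied ad valorem rate: 11.5% + 27.6% = 39.1%.
Duty = $472,735.20 × 39.1% + 1,995 × $2.05 = $188,929.21.
Line 3 (U-572, Casena, 839 units, $123,123.25):
Base rate for U-572 is 17% + $3.17/unit.
Origin Casena qualifies under the Bralistan–Casena agreement and U-572 is covered: preferential rate 7% applies instead.
Duty = $123,123.25 × 7% = $8,618.63.
Total = $0.00 + $188,929.21 + $8,618.63 = $197,547.84.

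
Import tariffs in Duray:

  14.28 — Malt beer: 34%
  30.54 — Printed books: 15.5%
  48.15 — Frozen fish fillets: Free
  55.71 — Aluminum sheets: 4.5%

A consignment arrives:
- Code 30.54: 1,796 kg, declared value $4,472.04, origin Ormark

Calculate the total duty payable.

$693.17

Line 1 (30.54, Ormark, 1,796 kg, $4,472.04):
Base rate for 30.54 is 15.5%.
Duty = $4,472.04 × 15.5% = $693.17.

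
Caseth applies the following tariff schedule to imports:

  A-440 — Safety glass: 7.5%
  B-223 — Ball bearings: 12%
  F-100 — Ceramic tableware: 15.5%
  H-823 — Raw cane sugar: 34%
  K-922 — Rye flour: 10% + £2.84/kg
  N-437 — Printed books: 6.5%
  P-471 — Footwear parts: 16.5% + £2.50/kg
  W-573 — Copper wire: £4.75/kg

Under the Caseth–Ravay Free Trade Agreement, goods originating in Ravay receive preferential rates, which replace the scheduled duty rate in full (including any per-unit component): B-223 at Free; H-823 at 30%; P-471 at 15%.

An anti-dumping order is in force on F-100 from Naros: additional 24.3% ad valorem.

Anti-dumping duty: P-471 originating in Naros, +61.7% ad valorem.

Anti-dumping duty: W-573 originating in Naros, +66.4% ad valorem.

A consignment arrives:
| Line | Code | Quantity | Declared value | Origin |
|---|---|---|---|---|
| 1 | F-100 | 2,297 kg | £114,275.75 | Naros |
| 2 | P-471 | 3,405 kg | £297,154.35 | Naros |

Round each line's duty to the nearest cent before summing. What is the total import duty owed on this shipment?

£286,368.95

Line 1 (F-100, Naros, 2,297 kg, £114,275.75):
Base rate for F-100 is 15.5%.
Additional duty on F-100 from Naros: +24.3%. Applied ad valorem rate: 15.5% + 24.3% = 39.8%.
Duty = £114,275.75 × 39.8% = £45,481.75.
Line 2 (P-471, Naros, 3,405 kg, £297,154.35):
Base rate for P-471 is 16.5% + £2.50/kg.
P-471 has an FTA preferential rate, but origin Naros is not Ravay; base rate stands.
Additional duty on P-471 from Naros: +61.7%. Applied ad valorem rate: 16.5% + 61.7% = 78.2%.
Duty = £297,154.35 × 78.2% + 3,405 × £2.50 = £240,887.20.
Total = £45,481.75 + £240,887.20 = £286,368.95.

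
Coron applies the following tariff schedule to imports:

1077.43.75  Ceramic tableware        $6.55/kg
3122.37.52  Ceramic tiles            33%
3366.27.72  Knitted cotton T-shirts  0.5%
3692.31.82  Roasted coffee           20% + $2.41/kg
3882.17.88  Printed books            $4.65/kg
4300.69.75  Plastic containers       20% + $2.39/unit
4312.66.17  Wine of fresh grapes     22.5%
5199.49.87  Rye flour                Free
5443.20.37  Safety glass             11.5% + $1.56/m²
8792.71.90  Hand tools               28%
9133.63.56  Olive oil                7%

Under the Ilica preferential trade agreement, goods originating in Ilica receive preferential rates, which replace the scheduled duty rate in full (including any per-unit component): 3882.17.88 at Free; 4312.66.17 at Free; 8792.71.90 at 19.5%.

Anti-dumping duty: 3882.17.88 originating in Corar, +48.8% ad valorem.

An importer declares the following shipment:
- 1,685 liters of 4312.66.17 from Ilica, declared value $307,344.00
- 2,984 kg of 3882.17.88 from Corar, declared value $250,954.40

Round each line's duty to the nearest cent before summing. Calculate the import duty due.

$136,341.35

Line 1 (4312.66.17, Ilica, 1,685 liters, $307,344.00):
Base rate for 4312.66.17 is 22.5%.
Origin Ilica qualifies under the Coron–Ilica agreement and 4312.66.17 is covered: preferential rate Free applies instead.
Duty = $307,344.00 × 0% = $0.00.
Line 2 (3882.17.88, Corar, 2,984 kg, $250,954.40):
Base rate for 3882.17.88 is $4.65/kg.
3882.17.88 has an FTA preferential rate, but origin Corar is not Ilica; base rate stands.
Additional duty on 3882.17.88 from Corar: +48.8% ad valorem. Applied ad valorem rate = 48.8%.
Duty = $250,954.40 × 48.8% + 2,984 × $4.65 = $136,341.35.
Total = $0.00 + $136,341.35 = $136,341.35.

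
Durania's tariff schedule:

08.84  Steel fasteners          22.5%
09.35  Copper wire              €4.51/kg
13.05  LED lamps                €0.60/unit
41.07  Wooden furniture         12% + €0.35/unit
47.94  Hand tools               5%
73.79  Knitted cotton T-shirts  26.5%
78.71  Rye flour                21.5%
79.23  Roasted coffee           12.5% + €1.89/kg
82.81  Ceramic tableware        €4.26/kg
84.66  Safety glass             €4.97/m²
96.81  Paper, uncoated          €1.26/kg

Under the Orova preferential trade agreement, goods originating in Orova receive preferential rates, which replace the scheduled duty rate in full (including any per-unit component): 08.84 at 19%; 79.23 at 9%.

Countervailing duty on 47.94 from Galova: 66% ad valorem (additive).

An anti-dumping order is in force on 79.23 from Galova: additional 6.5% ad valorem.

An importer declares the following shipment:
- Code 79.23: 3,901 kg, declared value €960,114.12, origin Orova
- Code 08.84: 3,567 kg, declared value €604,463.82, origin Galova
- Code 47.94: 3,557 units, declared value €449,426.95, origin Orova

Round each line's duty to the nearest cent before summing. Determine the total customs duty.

Line 1 (79.23, Orova, 3,901 kg, €960,114.12):
Base rate for 79.23 is 12.5% + €1.89/kg.
Origin Orova qualifies under the Durania–Orova agreement and 79.23 is covered: preferential rate 9% applies instead.
The additional-duty order on 79.23 targets Galova, not Orova; it does not apply.
Duty = €960,114.12 × 9% = €86,410.27.
Line 2 (08.84, Galova, 3,567 kg, €604,463.82):
Base rate for 08.84 is 22.5%.
08.84 has an FTA preferential rate, but origin Galova is not Orova; base rate stands.
Duty = €604,463.82 × 22.5% = €136,004.36.
Line 3 (47.94, Orova, 3,557 units, €449,426.95):
Base rate for 47.94 is 5%.
Origin Orova is the FTA partner but 47.94 is not on the preference list; base rate stands.
The additional-duty order on 47.94 targets Galova, not Orova; it does not apply.
Duty = €449,426.95 × 5% = €22,471.35.
Total = €86,410.27 + €136,004.36 + €22,471.35 = €244,885.98.

€244,885.98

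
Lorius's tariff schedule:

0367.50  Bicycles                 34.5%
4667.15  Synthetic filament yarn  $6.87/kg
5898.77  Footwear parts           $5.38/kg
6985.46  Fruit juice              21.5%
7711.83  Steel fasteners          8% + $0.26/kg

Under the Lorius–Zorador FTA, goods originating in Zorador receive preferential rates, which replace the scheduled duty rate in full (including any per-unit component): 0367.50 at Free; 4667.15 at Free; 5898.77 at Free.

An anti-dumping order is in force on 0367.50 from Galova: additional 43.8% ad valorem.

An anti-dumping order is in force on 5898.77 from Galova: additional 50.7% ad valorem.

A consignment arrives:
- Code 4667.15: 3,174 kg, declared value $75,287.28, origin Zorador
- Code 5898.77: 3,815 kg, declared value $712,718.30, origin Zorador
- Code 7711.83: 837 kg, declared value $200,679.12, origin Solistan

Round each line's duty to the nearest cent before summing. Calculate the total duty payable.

$16,271.95

Line 1 (4667.15, Zorador, 3,174 kg, $75,287.28):
Base rate for 4667.15 is $6.87/kg.
Origin Zorador qualifies under the Lorius–Zorador agreement and 4667.15 is covered: preferential rate Free applies instead.
Duty = $75,287.28 × 0% = $0.00.
Line 2 (5898.77, Zorador, 3,815 kg, $712,718.30):
Base rate for 5898.77 is $5.38/kg.
Origin Zorador qualifies under the Lorius–Zorador agreement and 5898.77 is covered: preferential rate Free applies instead.
The additional-duty order on 5898.77 targets Galova, not Zorador; it does not apply.
Duty = $712,718.30 × 0% = $0.00.
Line 3 (7711.83, Solistan, 837 kg, $200,679.12):
Base rate for 7711.83 is 8% + $0.26/kg.
Duty = $200,679.12 × 8% + 837 × $0.26 = $16,271.95.
Total = $0.00 + $0.00 + $16,271.95 = $16,271.95.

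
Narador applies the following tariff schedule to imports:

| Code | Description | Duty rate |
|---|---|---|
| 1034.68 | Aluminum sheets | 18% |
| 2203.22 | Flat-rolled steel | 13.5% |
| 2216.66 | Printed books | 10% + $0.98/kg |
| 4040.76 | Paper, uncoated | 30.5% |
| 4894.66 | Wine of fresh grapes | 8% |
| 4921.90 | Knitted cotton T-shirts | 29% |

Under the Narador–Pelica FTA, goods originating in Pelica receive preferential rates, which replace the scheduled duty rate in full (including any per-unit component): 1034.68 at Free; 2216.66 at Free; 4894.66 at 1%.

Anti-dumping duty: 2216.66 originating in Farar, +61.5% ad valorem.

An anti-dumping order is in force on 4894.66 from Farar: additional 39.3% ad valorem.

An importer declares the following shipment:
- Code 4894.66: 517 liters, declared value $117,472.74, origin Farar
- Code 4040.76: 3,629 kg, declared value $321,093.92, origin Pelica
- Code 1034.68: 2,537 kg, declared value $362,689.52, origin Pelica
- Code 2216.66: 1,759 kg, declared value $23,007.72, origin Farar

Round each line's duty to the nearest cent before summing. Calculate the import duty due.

Line 1 (4894.66, Farar, 517 liters, $117,472.74):
Base rate for 4894.66 is 8%.
4894.66 has an FTA preferential rate, but origin Farar is not Pelica; base rate stands.
Additional duty on 4894.66 from Farar: +39.3%. Applied ad valorem rate: 8% + 39.3% = 47.3%.
Duty = $117,472.74 × 47.3% = $55,564.61.
Line 2 (4040.76, Pelica, 3,629 kg, $321,093.92):
Base rate for 4040.76 is 30.5%.
Origin Pelica is the FTA partner but 4040.76 is not on the preference list; base rate stands.
Duty = $321,093.92 × 30.5% = $97,933.65.
Line 3 (1034.68, Pelica, 2,537 kg, $362,689.52):
Base rate for 1034.68 is 18%.
Origin Pelica qualifies under the Narador–Pelica agreement and 1034.68 is covered: preferential rate Free applies instead.
Duty = $362,689.52 × 0% = $0.00.
Line 4 (2216.66, Farar, 1,759 kg, $23,007.72):
Base rate for 2216.66 is 10% + $0.98/kg.
2216.66 has an FTA preferential rate, but origin Farar is not Pelica; base rate stands.
Additional duty on 2216.66 from Farar: +61.5%. Applied ad valorem rate: 10% + 61.5% = 71.5%.
Duty = $23,007.72 × 71.5% + 1,759 × $0.98 = $18,174.34.
Total = $55,564.61 + $97,933.65 + $0.00 + $18,174.34 = $171,672.60.

$171,672.60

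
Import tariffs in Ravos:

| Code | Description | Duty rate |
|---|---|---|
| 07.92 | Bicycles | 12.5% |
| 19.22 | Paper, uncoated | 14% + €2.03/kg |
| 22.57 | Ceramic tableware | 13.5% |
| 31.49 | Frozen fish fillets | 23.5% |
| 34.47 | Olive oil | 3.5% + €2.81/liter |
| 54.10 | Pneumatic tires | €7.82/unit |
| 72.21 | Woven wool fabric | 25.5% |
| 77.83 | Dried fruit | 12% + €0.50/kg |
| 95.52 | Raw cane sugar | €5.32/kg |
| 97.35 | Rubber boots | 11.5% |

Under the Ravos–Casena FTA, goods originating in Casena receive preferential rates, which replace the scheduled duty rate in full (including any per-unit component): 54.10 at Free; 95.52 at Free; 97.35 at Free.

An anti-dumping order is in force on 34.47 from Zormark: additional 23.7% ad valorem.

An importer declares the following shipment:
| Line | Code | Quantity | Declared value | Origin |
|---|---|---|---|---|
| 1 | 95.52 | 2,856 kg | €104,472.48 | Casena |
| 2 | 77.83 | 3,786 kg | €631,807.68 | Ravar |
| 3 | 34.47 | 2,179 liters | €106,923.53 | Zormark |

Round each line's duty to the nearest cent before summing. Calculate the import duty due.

Line 1 (95.52, Casena, 2,856 kg, €104,472.48):
Base rate for 95.52 is €5.32/kg.
Origin Casena qualifies under the Ravos–Casena agreement and 95.52 is covered: preferential rate Free applies instead.
Duty = €104,472.48 × 0% = €0.00.
Line 2 (77.83, Ravar, 3,786 kg, €631,807.68):
Base rate for 77.83 is 12% + €0.50/kg.
Duty = €631,807.68 × 12% + 3,786 × €0.50 = €77,709.92.
Line 3 (34.47, Zormark, 2,179 liters, €106,923.53):
Base rate for 34.47 is 3.5% + €2.81/liter.
Additional duty on 34.47 from Zormark: +23.7%. Applied ad valorem rate: 3.5% + 23.7% = 27.2%.
Duty = €106,923.53 × 27.2% + 2,179 × €2.81 = €35,206.19.
Total = €0.00 + €77,709.92 + €35,206.19 = €112,916.11.

€112,916.11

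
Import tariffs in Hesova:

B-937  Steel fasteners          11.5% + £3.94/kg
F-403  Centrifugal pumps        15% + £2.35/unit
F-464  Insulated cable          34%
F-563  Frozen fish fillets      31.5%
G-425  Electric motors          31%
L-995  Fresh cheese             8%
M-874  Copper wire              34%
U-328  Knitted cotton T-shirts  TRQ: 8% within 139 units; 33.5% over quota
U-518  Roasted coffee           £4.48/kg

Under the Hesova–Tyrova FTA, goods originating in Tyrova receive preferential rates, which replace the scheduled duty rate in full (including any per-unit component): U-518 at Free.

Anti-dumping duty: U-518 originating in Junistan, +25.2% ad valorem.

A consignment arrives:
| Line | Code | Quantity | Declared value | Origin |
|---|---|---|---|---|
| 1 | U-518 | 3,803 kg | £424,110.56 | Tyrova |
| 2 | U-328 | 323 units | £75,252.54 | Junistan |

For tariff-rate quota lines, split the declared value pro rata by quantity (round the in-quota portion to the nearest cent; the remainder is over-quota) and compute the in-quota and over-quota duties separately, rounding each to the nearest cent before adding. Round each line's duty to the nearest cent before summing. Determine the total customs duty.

Line 1 (U-518, Tyrova, 3,803 kg, £424,110.56):
Base rate for U-518 is £4.48/kg.
Origin Tyrova qualifies under the Hesova–Tyrova agreement and U-518 is covered: preferential rate Free applies instead.
The additional-duty order on U-518 targets Junistan, not Tyrova; it does not apply.
Duty = £424,110.56 × 0% = £0.00.
Line 2 (U-328, Junistan, 323 units, £75,252.54):
Code U-328 is under a tariff-rate quota (threshold 139 units). In-quota: 139 units at 8%; over-quota: 184 units at 33.5%.
Pro-rata value split: in-quota = £75,252.54 × 139/323 = £32,384.22; over-quota = £75,252.54 − £32,384.22 = £42,868.32.
In-quota duty = £32,384.22 × 8% = £2,590.74. Over-quota duty = £42,868.32 × 33.5% = £14,360.89.
Line duty = £2,590.74 + £14,360.89 = £16,951.63.
Total = £0.00 + £16,951.63 = £16,951.63.

£16,951.63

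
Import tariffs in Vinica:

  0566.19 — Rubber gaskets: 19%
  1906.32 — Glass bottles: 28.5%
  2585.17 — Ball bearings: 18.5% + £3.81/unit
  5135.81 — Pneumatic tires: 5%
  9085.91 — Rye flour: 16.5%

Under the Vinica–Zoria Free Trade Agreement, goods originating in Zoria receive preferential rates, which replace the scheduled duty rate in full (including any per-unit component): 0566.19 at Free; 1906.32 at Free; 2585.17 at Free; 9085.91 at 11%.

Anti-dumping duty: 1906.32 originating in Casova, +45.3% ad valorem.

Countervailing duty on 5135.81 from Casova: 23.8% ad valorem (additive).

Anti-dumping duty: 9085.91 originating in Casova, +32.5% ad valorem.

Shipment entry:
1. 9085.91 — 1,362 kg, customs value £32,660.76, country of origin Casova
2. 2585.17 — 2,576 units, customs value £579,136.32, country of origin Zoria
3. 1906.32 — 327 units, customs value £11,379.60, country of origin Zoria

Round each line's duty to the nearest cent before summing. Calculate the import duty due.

£16,003.77

Line 1 (9085.91, Casova, 1,362 kg, £32,660.76):
Base rate for 9085.91 is 16.5%.
9085.91 has an FTA preferential rate, but origin Casova is not Zoria; base rate stands.
Additional duty on 9085.91 from Casova: +32.5%. Applied ad valorem rate: 16.5% + 32.5% = 49%.
Duty = £32,660.76 × 49% = £16,003.77.
Line 2 (2585.17, Zoria, 2,576 units, £579,136.32):
Base rate for 2585.17 is 18.5% + £3.81/unit.
Origin Zoria qualifies under the Vinica–Zoria agreement and 2585.17 is covered: preferential rate Free applies instead.
Duty = £579,136.32 × 0% = £0.00.
Line 3 (1906.32, Zoria, 327 units, £11,379.60):
Base rate for 1906.32 is 28.5%.
Origin Zoria qualifies under the Vinica–Zoria agreement and 1906.32 is covered: preferential rate Free applies instead.
The additional-duty order on 1906.32 targets Casova, not Zoria; it does not apply.
Duty = £11,379.60 × 0% = £0.00.
Total = £16,003.77 + £0.00 + £0.00 = £16,003.77.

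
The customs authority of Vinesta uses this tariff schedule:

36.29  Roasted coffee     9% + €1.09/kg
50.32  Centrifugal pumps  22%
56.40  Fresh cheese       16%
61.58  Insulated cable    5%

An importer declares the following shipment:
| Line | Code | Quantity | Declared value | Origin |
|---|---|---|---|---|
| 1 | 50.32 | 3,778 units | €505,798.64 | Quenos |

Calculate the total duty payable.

€111,275.70

Line 1 (50.32, Quenos, 3,778 units, €505,798.64):
Base rate for 50.32 is 22%.
Duty = €505,798.64 × 22% = €111,275.70.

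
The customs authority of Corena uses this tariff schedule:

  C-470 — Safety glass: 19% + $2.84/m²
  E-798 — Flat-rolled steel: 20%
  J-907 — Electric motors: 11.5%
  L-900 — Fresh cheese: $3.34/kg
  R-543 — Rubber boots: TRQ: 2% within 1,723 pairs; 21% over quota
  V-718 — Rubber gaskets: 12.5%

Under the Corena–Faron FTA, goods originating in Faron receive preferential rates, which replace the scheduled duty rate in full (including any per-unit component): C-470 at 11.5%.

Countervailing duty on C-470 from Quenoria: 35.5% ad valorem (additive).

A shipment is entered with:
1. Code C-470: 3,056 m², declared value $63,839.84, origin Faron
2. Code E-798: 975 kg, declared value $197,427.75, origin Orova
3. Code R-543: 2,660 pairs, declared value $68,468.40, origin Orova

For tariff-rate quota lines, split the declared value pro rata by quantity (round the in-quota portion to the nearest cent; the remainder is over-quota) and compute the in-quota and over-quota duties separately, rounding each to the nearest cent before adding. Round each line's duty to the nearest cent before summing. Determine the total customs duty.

$52,778.99

Line 1 (C-470, Faron, 3,056 m², $63,839.84):
Base rate for C-470 is 19% + $2.84/m².
Origin Faron qualifies under the Corena–Faron agreement and C-470 is covered: preferential rate 11.5% applies instead.
The additional-duty order on C-470 targets Quenoria, not Faron; it does not apply.
Duty = $63,839.84 × 11.5% = $7,341.58.
Line 2 (E-798, Orova, 975 kg, $197,427.75):
Base rate for E-798 is 20%.
Duty = $197,427.75 × 20% = $39,485.55.
Line 3 (R-543, Orova, 2,660 pairs, $68,468.40):
Code R-543 is under a tariff-rate quota (threshold 1,723 pairs). In-quota: 1,723 pairs at 2%; over-quota: 937 pairs at 21%.
Pro-rata value split: in-quota = $68,468.40 × 1,723/2,660 = $44,350.02; over-quota = $68,468.40 − $44,350.02 = $24,118.38.
In-quota duty = $44,350.02 × 2% = $887.00. Over-quota duty = $24,118.38 × 21% = $5,064.86.
Line duty = $887.00 + $5,064.86 = $5,951.86.
Total = $7,341.58 + $39,485.55 + $5,951.86 = $52,778.99.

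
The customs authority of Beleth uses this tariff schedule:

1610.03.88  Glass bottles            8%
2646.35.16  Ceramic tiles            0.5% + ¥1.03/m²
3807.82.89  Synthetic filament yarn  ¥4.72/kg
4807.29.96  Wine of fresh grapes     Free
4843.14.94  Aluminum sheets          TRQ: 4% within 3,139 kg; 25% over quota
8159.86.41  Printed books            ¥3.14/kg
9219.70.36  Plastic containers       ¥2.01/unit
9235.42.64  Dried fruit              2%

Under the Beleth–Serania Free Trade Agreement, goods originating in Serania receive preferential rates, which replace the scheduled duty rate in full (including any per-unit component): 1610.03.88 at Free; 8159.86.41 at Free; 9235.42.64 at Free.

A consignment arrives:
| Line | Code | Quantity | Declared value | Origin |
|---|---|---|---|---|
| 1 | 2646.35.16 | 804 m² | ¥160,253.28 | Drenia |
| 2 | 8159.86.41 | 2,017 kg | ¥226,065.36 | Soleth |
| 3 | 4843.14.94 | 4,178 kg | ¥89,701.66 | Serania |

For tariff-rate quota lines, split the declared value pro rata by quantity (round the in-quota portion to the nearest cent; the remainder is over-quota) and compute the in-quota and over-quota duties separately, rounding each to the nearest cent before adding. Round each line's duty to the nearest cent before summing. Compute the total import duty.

¥16,235.37

Line 1 (2646.35.16, Drenia, 804 m², ¥160,253.28):
Base rate for 2646.35.16 is 0.5% + ¥1.03/m².
Duty = ¥160,253.28 × 0.5% + 804 × ¥1.03 = ¥1,629.39.
Line 2 (8159.86.41, Soleth, 2,017 kg, ¥226,065.36):
Base rate for 8159.86.41 is ¥3.14/kg.
8159.86.41 has an FTA preferential rate, but origin Soleth is not Serania; base rate stands.
Duty = 2,017 × ¥3.14 = ¥6,333.38.
Line 3 (4843.14.94, Serania, 4,178 kg, ¥89,701.66):
Code 4843.14.94 is under a tariff-rate quota (threshold 3,139 kg). In-quota: 3,139 kg at 4%; over-quota: 1,039 kg at 25%.
Pro-rata value split: in-quota = ¥89,701.66 × 3,139/4,178 = ¥67,394.33; over-quota = ¥89,701.66 − ¥67,394.33 = ¥22,307.33.
In-quota duty = ¥67,394.33 × 4% = ¥2,695.77. Over-quota duty = ¥22,307.33 × 25% = ¥5,576.83.
Line duty = ¥2,695.77 + ¥5,576.83 = ¥8,272.60.
Total = ¥1,629.39 + ¥6,333.38 + ¥8,272.60 = ¥16,235.37.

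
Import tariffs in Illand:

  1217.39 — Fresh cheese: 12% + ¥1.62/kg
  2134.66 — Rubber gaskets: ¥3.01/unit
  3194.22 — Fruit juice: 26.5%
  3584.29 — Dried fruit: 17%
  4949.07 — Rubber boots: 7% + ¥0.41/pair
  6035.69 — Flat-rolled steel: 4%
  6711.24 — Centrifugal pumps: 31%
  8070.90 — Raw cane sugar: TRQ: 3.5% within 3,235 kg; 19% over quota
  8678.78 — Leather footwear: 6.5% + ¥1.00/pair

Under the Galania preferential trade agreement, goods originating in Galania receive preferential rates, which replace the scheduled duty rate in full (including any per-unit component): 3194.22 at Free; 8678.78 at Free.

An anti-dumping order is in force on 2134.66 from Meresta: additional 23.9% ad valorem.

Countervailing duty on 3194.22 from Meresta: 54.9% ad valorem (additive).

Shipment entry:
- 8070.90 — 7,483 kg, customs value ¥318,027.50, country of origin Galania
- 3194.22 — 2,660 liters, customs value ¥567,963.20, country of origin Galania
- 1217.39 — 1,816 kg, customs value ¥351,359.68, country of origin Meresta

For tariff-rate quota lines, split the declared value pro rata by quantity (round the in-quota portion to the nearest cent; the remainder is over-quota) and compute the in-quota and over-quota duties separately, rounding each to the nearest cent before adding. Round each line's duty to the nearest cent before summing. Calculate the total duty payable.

Line 1 (8070.90, Galania, 7,483 kg, ¥318,027.50):
Code 8070.90 is under a tariff-rate quota (threshold 3,235 kg). In-quota: 3,235 kg at 3.5%; over-quota: 4,248 kg at 19%.
Pro-rata value split: in-quota = ¥318,027.50 × 3,235/7,483 = ¥137,487.50; over-quota = ¥318,027.50 − ¥137,487.50 = ¥180,540.00.
In-quota duty = ¥137,487.50 × 3.5% = ¥4,812.06. Over-quota duty = ¥180,540.00 × 19% = ¥34,302.60.
Line duty = ¥4,812.06 + ¥34,302.60 = ¥39,114.66.
Line 2 (3194.22, Galania, 2,660 liters, ¥567,963.20):
Base rate for 3194.22 is 26.5%.
Origin Galania qualifies under the Illand–Galania agreement and 3194.22 is covered: preferential rate Free applies instead.
The additional-duty order on 3194.22 targets Meresta, not Galania; it does not apply.
Duty = ¥567,963.20 × 0% = ¥0.00.
Line 3 (1217.39, Meresta, 1,816 kg, ¥351,359.68):
Base rate for 1217.39 is 12% + ¥1.62/kg.
Duty = ¥351,359.68 × 12% + 1,816 × ¥1.62 = ¥45,105.08.
Total = ¥39,114.66 + ¥0.00 + ¥45,105.08 = ¥84,219.74.

¥84,219.74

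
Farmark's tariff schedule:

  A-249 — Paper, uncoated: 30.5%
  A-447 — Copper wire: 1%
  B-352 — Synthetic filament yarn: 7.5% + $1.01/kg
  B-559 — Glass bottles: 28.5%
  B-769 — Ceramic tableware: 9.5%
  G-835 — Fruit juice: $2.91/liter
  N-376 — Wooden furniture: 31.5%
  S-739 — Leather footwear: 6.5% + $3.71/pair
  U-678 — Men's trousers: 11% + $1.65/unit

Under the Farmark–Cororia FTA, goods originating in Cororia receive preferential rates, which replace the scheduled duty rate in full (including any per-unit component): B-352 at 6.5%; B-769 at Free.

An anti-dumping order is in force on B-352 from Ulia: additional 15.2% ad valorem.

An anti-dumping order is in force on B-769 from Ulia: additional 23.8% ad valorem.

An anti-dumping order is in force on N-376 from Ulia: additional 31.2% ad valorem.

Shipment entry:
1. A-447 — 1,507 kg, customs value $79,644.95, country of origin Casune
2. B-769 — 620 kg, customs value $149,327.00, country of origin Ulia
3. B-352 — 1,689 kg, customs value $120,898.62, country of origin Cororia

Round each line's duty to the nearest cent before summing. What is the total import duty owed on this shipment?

Line 1 (A-447, Casune, 1,507 kg, $79,644.95):
Base rate for A-447 is 1%.
Duty = $79,644.95 × 1% = $796.45.
Line 2 (B-769, Ulia, 620 kg, $149,327.00):
Base rate for B-769 is 9.5%.
B-769 has an FTA preferential rate, but origin Ulia is not Cororia; base rate stands.
Additional duty on B-769 from Ulia: +23.8%. Applied ad valorem rate: 9.5% + 23.8% = 33.3%.
Duty = $149,327.00 × 33.3% = $49,725.89.
Line 3 (B-352, Cororia, 1,689 kg, $120,898.62):
Base rate for B-352 is 7.5% + $1.01/kg.
Origin Cororia qualifies under the Farmark–Cororia agreement and B-352 is covered: preferential rate 6.5% applies instead.
The additional-duty order on B-352 targets Ulia, not Cororia; it does not apply.
Duty = $120,898.62 × 6.5% = $7,858.41.
Total = $796.45 + $49,725.89 + $7,858.41 = $58,380.75.

$58,380.75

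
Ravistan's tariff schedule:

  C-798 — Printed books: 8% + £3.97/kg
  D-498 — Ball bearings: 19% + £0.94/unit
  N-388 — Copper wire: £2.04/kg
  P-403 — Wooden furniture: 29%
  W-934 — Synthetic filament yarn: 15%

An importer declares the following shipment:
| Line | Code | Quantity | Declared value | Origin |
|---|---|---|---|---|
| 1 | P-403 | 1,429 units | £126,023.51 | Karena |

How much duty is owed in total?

£36,546.82

Line 1 (P-403, Karena, 1,429 units, £126,023.51):
Base rate for P-403 is 29%.
Duty = £126,023.51 × 29% = £36,546.82.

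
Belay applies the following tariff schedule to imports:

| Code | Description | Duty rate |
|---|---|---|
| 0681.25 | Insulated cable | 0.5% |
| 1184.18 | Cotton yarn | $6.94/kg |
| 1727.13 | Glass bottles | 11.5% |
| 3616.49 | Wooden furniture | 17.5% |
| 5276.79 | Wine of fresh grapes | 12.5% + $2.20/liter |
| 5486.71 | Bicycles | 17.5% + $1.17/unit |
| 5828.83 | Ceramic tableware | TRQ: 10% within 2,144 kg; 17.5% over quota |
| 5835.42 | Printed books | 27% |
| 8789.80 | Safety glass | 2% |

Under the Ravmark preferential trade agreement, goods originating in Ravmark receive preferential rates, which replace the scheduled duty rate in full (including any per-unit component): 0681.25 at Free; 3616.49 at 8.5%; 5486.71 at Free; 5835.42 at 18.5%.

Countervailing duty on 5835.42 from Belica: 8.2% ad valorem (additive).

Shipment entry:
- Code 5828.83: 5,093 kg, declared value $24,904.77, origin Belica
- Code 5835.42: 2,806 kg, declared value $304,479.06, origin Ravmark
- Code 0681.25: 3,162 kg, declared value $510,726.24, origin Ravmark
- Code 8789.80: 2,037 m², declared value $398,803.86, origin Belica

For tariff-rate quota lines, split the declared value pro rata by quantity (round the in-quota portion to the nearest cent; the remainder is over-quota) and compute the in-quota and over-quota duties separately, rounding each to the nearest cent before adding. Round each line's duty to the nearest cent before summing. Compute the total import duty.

Line 1 (5828.83, Belica, 5,093 kg, $24,904.77):
Code 5828.83 is under a tariff-rate quota (threshold 2,144 kg). In-quota: 2,144 kg at 10%; over-quota: 2,949 kg at 17.5%.
Pro-rata value split: in-quota = $24,904.77 × 2,144/5,093 = $10,484.16; over-quota = $24,904.77 − $10,484.16 = $14,420.61.
In-quota duty = $10,484.16 × 10% = $1,048.42. Over-quota duty = $14,420.61 × 17.5% = $2,523.61.
Line duty = $1,048.42 + $2,523.61 = $3,572.03.
Line 2 (5835.42, Ravmark, 2,806 kg, $304,479.06):
Base rate for 5835.42 is 27%.
Origin Ravmark qualifies under the Belay–Ravmark agreement and 5835.42 is covered: preferential rate 18.5% applies instead.
The additional-duty order on 5835.42 targets Belica, not Ravmark; it does not apply.
Duty = $304,479.06 × 18.5% = $56,328.63.
Line 3 (0681.25, Ravmark, 3,162 kg, $510,726.24):
Base rate for 0681.25 is 0.5%.
Origin Ravmark qualifies under the Belay–Ravmark agreement and 0681.25 is covered: preferential rate Free applies instead.
Duty = $510,726.24 × 0% = $0.00.
Line 4 (8789.80, Belica, 2,037 m², $398,803.86):
Base rate for 8789.80 is 2%.
Duty = $398,803.86 × 2% = $7,976.08.
Total = $3,572.03 + $56,328.63 + $0.00 + $7,976.08 = $67,876.74.

$67,876.74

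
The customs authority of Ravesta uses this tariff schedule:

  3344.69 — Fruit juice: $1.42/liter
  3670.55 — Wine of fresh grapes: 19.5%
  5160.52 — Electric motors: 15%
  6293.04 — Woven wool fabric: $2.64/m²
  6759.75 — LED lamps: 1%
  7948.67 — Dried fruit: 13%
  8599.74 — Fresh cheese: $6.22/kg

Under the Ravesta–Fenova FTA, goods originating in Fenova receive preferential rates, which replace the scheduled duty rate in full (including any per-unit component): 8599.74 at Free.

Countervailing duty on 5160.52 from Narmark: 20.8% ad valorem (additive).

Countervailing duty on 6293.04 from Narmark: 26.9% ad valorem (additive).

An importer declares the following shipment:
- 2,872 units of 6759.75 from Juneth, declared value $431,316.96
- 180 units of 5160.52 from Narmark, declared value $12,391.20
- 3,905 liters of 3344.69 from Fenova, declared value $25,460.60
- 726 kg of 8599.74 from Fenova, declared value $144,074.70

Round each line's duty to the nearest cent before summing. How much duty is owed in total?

$14,294.32

Line 1 (6759.75, Juneth, 2,872 units, $431,316.96):
Base rate for 6759.75 is 1%.
Duty = $431,316.96 × 1% = $4,313.17.
Line 2 (5160.52, Narmark, 180 units, $12,391.20):
Base rate for 5160.52 is 15%.
Additional duty on 5160.52 from Narmark: +20.8%. Applied ad valorem rate: 15% + 20.8% = 35.8%.
Duty = $12,391.20 × 35.8% = $4,436.05.
Line 3 (3344.69, Fenova, 3,905 liters, $25,460.60):
Base rate for 3344.69 is $1.42/liter.
Origin Fenova is the FTA partner but 3344.69 is not on the preference list; base rate stands.
Duty = 3,905 × $1.42 = $5,545.10.
Line 4 (8599.74, Fenova, 726 kg, $144,074.70):
Base rate for 8599.74 is $6.22/kg.
Origin Fenova qualifies under the Ravesta–Fenova agreement and 8599.74 is covered: preferential rate Free applies instead.
Duty = $144,074.70 × 0% = $0.00.
Total = $4,313.17 + $4,436.05 + $5,545.10 + $0.00 = $14,294.32.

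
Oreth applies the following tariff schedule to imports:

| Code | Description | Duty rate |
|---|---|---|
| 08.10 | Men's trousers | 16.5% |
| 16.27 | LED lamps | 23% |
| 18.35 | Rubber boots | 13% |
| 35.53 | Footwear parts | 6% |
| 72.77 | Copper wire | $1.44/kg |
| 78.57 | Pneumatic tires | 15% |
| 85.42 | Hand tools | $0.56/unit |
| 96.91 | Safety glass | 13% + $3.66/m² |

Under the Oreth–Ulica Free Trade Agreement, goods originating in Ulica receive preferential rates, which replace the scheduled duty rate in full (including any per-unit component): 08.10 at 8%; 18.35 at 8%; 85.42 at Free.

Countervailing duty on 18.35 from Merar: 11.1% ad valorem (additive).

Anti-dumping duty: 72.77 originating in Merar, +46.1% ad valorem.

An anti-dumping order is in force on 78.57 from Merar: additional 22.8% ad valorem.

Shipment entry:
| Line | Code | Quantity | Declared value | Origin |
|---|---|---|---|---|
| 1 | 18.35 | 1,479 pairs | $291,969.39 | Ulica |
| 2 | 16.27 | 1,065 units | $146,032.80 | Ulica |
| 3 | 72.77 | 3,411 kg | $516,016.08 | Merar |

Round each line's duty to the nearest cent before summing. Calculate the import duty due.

$299,740.34

Line 1 (18.35, Ulica, 1,479 pairs, $291,969.39):
Base rate for 18.35 is 13%.
Origin Ulica qualifies under the Oreth–Ulica agreement and 18.35 is covered: preferential rate 8% applies instead.
The additional-duty order on 18.35 targets Merar, not Ulica; it does not apply.
Duty = $291,969.39 × 8% = $23,357.55.
Line 2 (16.27, Ulica, 1,065 units, $146,032.80):
Base rate for 16.27 is 23%.
Origin Ulica is the FTA partner but 16.27 is not on the preference list; base rate stands.
Duty = $146,032.80 × 23% = $33,587.54.
Line 3 (72.77, Merar, 3,411 kg, $516,016.08):
Base rate for 72.77 is $1.44/kg.
Additional duty on 72.77 from Merar: +46.1% ad valorem. Applied ad valorem rate = 46.1%.
Duty = $516,016.08 × 46.1% + 3,411 × $1.44 = $242,795.25.
Total = $23,357.55 + $33,587.54 + $242,795.25 = $299,740.34.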